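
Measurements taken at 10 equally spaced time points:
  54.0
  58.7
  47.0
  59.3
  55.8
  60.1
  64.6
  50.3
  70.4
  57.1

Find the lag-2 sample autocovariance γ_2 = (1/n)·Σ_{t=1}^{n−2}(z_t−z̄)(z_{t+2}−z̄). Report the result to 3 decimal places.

Mean z̄ = (54.0 + 58.7 + 47.0 + 59.3 + 55.8 + 60.1 + 64.6 + 50.3 + 70.4 + 57.1)/10 = 57.7300
Σ_{t=1}^{8}(z_t−z̄)(z_{t+2}−z̄) = 126.8312
γ_2 = 126.8312 / 10 = 12.683

12.683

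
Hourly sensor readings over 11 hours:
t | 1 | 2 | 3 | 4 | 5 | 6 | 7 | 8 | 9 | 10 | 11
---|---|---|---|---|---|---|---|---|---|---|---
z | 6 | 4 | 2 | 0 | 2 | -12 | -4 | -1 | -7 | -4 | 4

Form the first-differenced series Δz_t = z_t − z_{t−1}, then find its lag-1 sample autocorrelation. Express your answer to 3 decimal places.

First differences Δz: -2, -2, -2, 2, -14, 8, 3, -6, 3, 8
Mean of differences = -0.2000
Numerator Σ(Δz_t−Δz̄)(Δz_{t+1}−Δz̄) = -125.6400
Denominator Σ(Δz_t−Δz̄)² = 393.6000
r_1(Δz) = -125.6400 / 393.6000 = -0.319

-0.319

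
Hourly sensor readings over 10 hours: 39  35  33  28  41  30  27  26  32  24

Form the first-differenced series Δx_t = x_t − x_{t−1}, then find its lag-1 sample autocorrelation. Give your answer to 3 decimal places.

-0.514

First differences Δx: -4, -2, -5, 13, -11, -3, -1, 6, -8
Mean of differences = -1.6667
Numerator Σ(Δx_t−Δx̄)(Δx_{t+1}−Δx̄) = -215.7778
Denominator Σ(Δx_t−Δx̄)² = 420.0000
r_1(Δx) = -215.7778 / 420.0000 = -0.514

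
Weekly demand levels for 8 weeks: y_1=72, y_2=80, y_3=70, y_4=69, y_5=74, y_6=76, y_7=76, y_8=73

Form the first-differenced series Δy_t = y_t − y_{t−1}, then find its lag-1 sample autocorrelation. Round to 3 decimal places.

First differences Δy: 8, -10, -1, 5, 2, 0, -3
Mean of differences = 0.1429
Numerator Σ(Δy_t−Δȳ)(Δy_{t+1}−Δȳ) = -64.4490
Denominator Σ(Δy_t−Δȳ)² = 202.8571
r_1(Δy) = -64.4490 / 202.8571 = -0.318

-0.318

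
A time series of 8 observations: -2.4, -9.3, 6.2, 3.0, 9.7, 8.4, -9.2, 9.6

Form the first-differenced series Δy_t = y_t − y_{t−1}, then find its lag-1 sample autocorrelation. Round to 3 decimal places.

First differences Δy: -6.9, 15.5, -3.2, 6.7, -1.3, -17.6, 18.8
Mean of differences = 1.7143
Numerator Σ(Δy_t−Δȳ)(Δy_{t+1}−Δȳ) = -497.8102
Denominator Σ(Δy_t−Δȳ)² = 987.3086
r_1(Δy) = -497.8102 / 987.3086 = -0.504

-0.504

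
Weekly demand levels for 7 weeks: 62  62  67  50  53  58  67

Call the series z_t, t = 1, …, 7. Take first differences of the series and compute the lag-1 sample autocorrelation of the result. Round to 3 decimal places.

-0.173

First differences Δz: 0, 5, -17, 3, 5, 9
Mean of differences = 0.8333
Numerator Σ(Δz_t−Δz̄)(Δz_{t+1}−Δz̄) = -73.3611
Denominator Σ(Δz_t−Δz̄)² = 424.8333
r_1(Δz) = -73.3611 / 424.8333 = -0.173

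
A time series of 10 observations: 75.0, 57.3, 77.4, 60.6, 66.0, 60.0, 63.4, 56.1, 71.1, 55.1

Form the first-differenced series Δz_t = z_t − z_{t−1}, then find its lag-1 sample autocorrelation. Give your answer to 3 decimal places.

First differences Δz: -17.7, 20.1, -16.8, 5.4, -6.0, 3.4, -7.3, 15.0, -16.0
Mean of differences = -2.2111
Numerator Σ(Δz_t−Δz̄)(Δz_{t+1}−Δz̄) = -1185.6657
Denominator Σ(Δz_t−Δz̄)² = 1566.5489
r_1(Δz) = -1185.6657 / 1566.5489 = -0.757

-0.757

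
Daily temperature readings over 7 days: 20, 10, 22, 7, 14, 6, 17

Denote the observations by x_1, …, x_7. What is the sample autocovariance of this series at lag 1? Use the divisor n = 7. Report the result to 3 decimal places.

-19.889

Mean x̄ = (20 + 10 + 22 + 7 + 14 + 6 + 17)/7 = 13.7143
Deviations: 6.2857, -3.7143, 8.2857, -6.7143, 0.2857, -7.7143, 3.2857
Σ_{t=1}^{6}(x_t−x̄)(x_{t+1}−x̄) = -139.2245
γ_1 = -139.2245 / 7 = -19.889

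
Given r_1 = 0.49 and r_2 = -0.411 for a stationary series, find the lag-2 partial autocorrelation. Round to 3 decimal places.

φ_{22} = (r_2 − r_1²) / (1 − r_1²)
r_1² = (0.49)² = 0.2401
Numerator = -0.411 − 0.2401 = -0.6511; denominator = 1 − 0.2401 = 0.7599
φ_{22} = -0.6511 / 0.7599 = -0.857

-0.857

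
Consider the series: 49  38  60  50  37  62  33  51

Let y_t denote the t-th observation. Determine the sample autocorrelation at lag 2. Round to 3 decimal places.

Mean ȳ = (49 + 38 + 60 + 50 + 37 + 62 + 33 + 51)/8 = 47.5000
Deviations from mean: 1.5000, -9.5000, 12.5000, 2.5000, -10.5000, 14.5000, -14.5000, 3.5000
Numerator Σ_{t=1}^{6}(y_t−ȳ)(y_{t+2}−ȳ) = 103.0000
Denominator Σ(y_t−ȳ)² = 798.0000
r_2 = 103.0000 / 798.0000 = 0.129

0.129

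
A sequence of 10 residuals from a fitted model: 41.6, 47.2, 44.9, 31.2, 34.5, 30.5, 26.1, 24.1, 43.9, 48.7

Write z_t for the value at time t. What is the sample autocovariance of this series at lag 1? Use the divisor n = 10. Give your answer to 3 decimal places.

31.921

Mean z̄ = (41.6 + 47.2 + 44.9 + 31.2 + 34.5 + 30.5 + 26.1 + 24.1 + 43.9 + 48.7)/10 = 37.2700
Σ_{t=1}^{9}(z_t−z̄)(z_{t+1}−z̄) = 319.2091
γ_1 = 319.2091 / 10 = 31.921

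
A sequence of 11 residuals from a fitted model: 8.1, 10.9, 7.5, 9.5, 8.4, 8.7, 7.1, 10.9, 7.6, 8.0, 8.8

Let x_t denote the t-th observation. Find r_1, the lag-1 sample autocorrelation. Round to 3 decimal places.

-0.631

Mean x̄ = (8.1 + 10.9 + 7.5 + 9.5 + 8.4 + 8.7 + 7.1 + 10.9 + 7.6 + 8.0 + 8.8)/11 = 8.6818
Numerator Σ_{t=1}^{10}(x_t−x̄)(x_{t+1}−x̄) = -10.3949
Denominator Σ(x_t−x̄)² = 16.4764
r_1 = -10.3949 / 16.4764 = -0.631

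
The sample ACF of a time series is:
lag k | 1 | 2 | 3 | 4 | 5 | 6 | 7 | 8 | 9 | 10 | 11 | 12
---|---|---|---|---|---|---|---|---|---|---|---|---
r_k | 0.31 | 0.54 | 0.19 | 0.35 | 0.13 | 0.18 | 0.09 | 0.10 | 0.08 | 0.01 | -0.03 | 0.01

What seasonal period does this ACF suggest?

The largest autocorrelation is r_2 = 0.54, with a weaker echo at lag 4 (0.35); the remaining lags stay at or below 0.31.
The dominant spike at lag 2 indicates a seasonal period of 2.

2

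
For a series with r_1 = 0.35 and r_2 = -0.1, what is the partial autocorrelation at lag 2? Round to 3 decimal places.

φ_{22} = (r_2 − r_1²) / (1 − r_1²)
r_1² = (0.35)² = 0.1225
Numerator = -0.1 − 0.1225 = -0.2225; denominator = 1 − 0.1225 = 0.8775
φ_{22} = -0.2225 / 0.8775 = -0.254

-0.254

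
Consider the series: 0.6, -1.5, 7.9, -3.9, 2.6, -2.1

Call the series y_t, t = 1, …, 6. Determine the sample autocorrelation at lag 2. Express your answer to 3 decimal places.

Mean ȳ = (0.6 − 1.5 + 7.9 − 3.9 + 2.6 − 2.1)/6 = 0.6000
Deviations from mean: 0.0000, -2.1000, 7.3000, -4.5000, 2.0000, -2.7000
Σ(y_t−ȳ)(y_{t+2}−ȳ) = (0.0000) + (9.4500) + (14.6000) + (12.1500) = 36.2000
Denominator Σ(y_t−ȳ)² = 89.2400
r_2 = 36.2000 / 89.2400 = 0.406

0.406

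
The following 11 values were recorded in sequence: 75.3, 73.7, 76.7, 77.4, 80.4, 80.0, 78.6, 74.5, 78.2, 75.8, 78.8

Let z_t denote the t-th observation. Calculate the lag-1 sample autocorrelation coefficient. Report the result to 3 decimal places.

Mean z̄ = (75.3 + 73.7 + 76.7 + 77.4 + 80.4 + 80.0 + 78.6 + 74.5 + 78.2 + 75.8 + 78.8)/11 = 77.2182
Numerator Σ_{t=1}^{10}(z_t−z̄)(z_{t+1}−z̄) = 11.6906
Denominator Σ(z_t−z̄)² = 48.9964
r_1 = 11.6906 / 48.9964 = 0.239

0.239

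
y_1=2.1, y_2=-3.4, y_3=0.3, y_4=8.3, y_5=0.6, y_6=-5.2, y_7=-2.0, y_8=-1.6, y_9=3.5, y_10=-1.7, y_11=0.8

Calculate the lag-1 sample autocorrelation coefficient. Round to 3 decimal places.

Mean ȳ = (2.1 − 3.4 + 0.3 + 8.3 + 0.6 − 5.2 − 2.0 − 1.6 + 3.5 − 1.7 + 0.8)/11 = 0.1545
Numerator Σ_{t=1}^{10}(y_t−ȳ)(y_{t+1}−ȳ) = -2.9584
Denominator Σ(y_t−ȳ)² = 134.4273
r_1 = -2.9584 / 134.4273 = -0.022

-0.022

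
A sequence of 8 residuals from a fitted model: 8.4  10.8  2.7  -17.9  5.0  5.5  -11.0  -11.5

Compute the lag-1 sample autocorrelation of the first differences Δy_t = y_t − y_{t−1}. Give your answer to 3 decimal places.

-0.310

First differences Δy: 2.4, -8.1, -20.6, 22.9, 0.5, -16.5, -0.5
Mean of differences = -2.8429
Numerator Σ(Δy_t−Δȳ)(Δy_{t+1}−Δȳ) = -382.9261
Denominator Σ(Δy_t−Δȳ)² = 1236.3171
r_1(Δy) = -382.9261 / 1236.3171 = -0.310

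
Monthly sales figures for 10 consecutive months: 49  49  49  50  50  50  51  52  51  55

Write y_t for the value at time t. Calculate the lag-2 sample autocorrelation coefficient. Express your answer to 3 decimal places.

Mean ȳ = (49 + 49 + 49 + 50 + 50 + 50 + 51 + 52 + 51 + 55)/10 = 50.6000
Numerator Σ_{t=1}^{8}(y_t−ȳ)(y_{t+2}−ȳ) = 10.0800
Denominator Σ(y_t−ȳ)² = 30.4000
r_2 = 10.0800 / 30.4000 = 0.332

0.332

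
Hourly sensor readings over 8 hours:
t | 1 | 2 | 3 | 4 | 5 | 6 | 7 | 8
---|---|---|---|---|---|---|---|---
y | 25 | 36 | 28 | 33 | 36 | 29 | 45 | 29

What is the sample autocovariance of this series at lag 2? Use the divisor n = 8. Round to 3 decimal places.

9.309

Mean ȳ = (25 + 36 + 28 + 33 + 36 + 29 + 45 + 29)/8 = 32.6250
Σ_{t=1}^{6}(y_t−ȳ)(y_{t+2}−ȳ) = 74.4688
γ_2 = 74.4688 / 8 = 9.309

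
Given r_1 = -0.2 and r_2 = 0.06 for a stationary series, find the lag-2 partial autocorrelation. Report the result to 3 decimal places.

0.021

φ_{22} = (r_2 − r_1²) / (1 − r_1²)
r_1² = (-0.2)² = 0.04
Numerator = 0.06 − 0.0400 = 0.0200; denominator = 1 − 0.0400 = 0.9600
φ_{22} = 0.0200 / 0.9600 = 0.021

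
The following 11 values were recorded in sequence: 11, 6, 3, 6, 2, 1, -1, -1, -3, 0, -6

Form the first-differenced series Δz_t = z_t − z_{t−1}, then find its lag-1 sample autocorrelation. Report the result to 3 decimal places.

-0.441

First differences Δz: -5, -3, 3, -4, -1, -2, 0, -2, 3, -6
Mean of differences = -1.7000
Numerator Σ(Δz_t−Δz̄)(Δz_{t+1}−Δz̄) = -37.0900
Denominator Σ(Δz_t−Δz̄)² = 84.1000
r_1(Δz) = -37.0900 / 84.1000 = -0.441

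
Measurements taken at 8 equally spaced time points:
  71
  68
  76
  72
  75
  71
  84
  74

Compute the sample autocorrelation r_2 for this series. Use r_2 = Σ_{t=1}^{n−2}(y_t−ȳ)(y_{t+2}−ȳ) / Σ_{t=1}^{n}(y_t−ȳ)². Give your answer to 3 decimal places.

0.146

Mean ȳ = (71 + 68 + 76 + 72 + 75 + 71 + 84 + 74)/8 = 73.8750
Numerator Σ_{t=1}^{6}(y_t−ȳ)(y_{t+2}−ȳ) = 23.7188
Denominator Σ(y_t−ȳ)² = 162.8750
r_2 = 23.7188 / 162.8750 = 0.146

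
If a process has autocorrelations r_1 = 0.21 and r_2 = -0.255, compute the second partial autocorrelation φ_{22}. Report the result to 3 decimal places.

-0.313

φ_{22} = (r_2 − r_1²) / (1 − r_1²)
r_1² = (0.21)² = 0.0441
Numerator = -0.255 − 0.0441 = -0.2991; denominator = 1 − 0.0441 = 0.9559
φ_{22} = -0.2991 / 0.9559 = -0.313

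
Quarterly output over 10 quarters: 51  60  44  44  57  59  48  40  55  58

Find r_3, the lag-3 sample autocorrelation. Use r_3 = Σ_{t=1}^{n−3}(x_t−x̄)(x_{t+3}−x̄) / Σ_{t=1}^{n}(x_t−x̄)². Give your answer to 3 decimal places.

-0.084

Mean x̄ = (51 + 60 + 44 + 44 + 57 + 59 + 48 + 40 + 55 + 58)/10 = 51.6000
Σ(x_t−x̄)(x_{t+3}−x̄) = (4.5600) + (45.3600) + (-56.2400) + (27.3600) + (-62.6400) + (25.1600) + (-23.0400) = -39.4800
Denominator Σ(x_t−x̄)² = 470.4000
r_3 = -39.4800 / 470.4000 = -0.084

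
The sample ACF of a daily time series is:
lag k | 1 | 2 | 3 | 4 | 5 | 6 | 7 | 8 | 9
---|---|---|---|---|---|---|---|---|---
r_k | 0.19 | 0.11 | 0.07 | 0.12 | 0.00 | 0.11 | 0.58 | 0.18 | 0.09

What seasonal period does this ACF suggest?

The largest autocorrelation is r_7 = 0.58; the remaining lags stay at or below 0.19.
The dominant spike at lag 7 indicates a seasonal period of 7.

7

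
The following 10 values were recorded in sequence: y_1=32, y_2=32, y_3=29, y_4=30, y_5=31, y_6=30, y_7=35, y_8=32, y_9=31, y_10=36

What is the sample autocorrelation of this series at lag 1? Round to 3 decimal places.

Mean ȳ = (32 + 32 + 29 + 30 + 31 + 30 + 35 + 32 + 31 + 36)/10 = 31.8000
Numerator Σ_{t=1}^{9}(y_t−ȳ)(y_{t+1}−ȳ) = -1.2400
Denominator Σ(y_t−ȳ)² = 43.6000
r_1 = -1.2400 / 43.6000 = -0.028

-0.028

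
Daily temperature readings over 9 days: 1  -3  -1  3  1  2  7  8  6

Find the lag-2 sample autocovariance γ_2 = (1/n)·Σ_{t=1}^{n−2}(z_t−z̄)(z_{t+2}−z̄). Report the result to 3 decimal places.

Mean z̄ = (1 − 3 − 1 + 3 + 1 + 2 + 7 + 8 + 6)/9 = 2.6667
Σ_{t=1}^{7}(z_t−z̄)(z_{t+2}−z̄) = 13.7778
γ_2 = 13.7778 / 9 = 1.531

1.531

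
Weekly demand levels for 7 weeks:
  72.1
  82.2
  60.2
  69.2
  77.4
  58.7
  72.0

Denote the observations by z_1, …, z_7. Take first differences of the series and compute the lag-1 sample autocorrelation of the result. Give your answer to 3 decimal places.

First differences Δz: 10.1, -22.0, 9.0, 8.2, -18.7, 13.3
Mean of differences = -0.0167
Numerator Σ(Δz_t−Δz̄)(Δz_{t+1}−Δz̄) = -748.8419
Denominator Σ(Δz_t−Δz̄)² = 1260.8283
r_1(Δz) = -748.8419 / 1260.8283 = -0.594

-0.594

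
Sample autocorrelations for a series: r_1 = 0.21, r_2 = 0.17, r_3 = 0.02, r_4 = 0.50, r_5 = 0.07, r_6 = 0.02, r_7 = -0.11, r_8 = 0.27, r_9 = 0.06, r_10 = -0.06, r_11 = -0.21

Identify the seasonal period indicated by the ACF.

The largest autocorrelation is r_4 = 0.50, with a weaker echo at lag 8 (0.27); the remaining lags stay at or below 0.21. The elevated value at lag 1 (0.21), dropping to 0.17 at lag 2, reflects decaying short-term dependence rather than seasonality.
The dominant spike at lag 4 indicates a seasonal period of 4.

4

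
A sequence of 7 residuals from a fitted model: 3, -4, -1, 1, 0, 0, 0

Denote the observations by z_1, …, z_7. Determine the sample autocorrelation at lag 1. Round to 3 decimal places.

Mean z̄ = (3 − 4 − 1 + 1 + 0 + 0 + 0)/7 = -0.1429
Numerator Σ_{t=1}^{6}(z_t−z̄)(z_{t+1}−z̄) = -9.5918
Denominator Σ(z_t−z̄)² = 26.8571
r_1 = -9.5918 / 26.8571 = -0.357

-0.357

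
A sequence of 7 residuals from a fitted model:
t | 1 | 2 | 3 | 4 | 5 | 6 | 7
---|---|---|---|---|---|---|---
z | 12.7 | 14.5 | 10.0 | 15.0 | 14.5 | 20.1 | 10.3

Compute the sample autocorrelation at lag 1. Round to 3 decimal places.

-0.360

Mean z̄ = (12.7 + 14.5 + 10.0 + 15.0 + 14.5 + 20.1 + 10.3)/7 = 13.8714
Numerator Σ_{t=1}^{6}(z_t−z̄)(z_{t+1}−z̄) = -25.1594
Denominator Σ(z_t−z̄)² = 69.9743
r_1 = -25.1594 / 69.9743 = -0.360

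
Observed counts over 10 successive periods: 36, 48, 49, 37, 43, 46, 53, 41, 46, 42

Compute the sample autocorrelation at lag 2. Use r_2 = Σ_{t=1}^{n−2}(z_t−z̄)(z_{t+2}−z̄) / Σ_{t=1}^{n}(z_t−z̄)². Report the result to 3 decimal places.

-0.306

Mean z̄ = (36 + 48 + 49 + 37 + 43 + 46 + 53 + 41 + 46 + 42)/10 = 44.1000
Numerator Σ_{t=1}^{8}(z_t−z̄)(z_{t+2}−z̄) = -78.5200
Denominator Σ(z_t−z̄)² = 256.9000
r_2 = -78.5200 / 256.9000 = -0.306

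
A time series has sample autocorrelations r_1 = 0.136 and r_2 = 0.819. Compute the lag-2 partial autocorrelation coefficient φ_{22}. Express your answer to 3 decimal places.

0.816

φ_{22} = (r_2 − r_1²) / (1 − r_1²)
r_1² = (0.136)² = 0.018496
Numerator = 0.819 − 0.0185 = 0.8005; denominator = 1 − 0.0185 = 0.9815
φ_{22} = 0.8005 / 0.9815 = 0.816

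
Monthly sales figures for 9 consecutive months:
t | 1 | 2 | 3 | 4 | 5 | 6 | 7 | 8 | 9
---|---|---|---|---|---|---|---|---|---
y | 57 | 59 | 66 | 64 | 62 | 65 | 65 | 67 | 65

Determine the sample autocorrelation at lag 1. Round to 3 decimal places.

0.328

Mean ȳ = (57 + 59 + 66 + 64 + 62 + 65 + 65 + 67 + 65)/9 = 63.3333
Numerator Σ_{t=1}^{8}(y_t−ȳ)(y_{t+1}−ȳ) = 29.5556
Denominator Σ(y_t−ȳ)² = 90.0000
r_1 = 29.5556 / 90.0000 = 0.328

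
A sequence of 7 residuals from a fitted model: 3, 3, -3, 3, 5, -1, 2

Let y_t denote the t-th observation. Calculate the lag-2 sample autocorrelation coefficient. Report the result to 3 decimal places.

Mean ȳ = (3 + 3 − 3 + 3 + 5 − 1 + 2)/7 = 1.7143
Deviations from mean: 1.2857, 1.2857, -4.7143, 1.2857, 3.2857, -2.7143, 0.2857
Numerator Σ_{t=1}^{5}(y_t−ȳ)(y_{t+2}−ȳ) = -22.4490
Denominator Σ(y_t−ȳ)² = 45.4286
r_2 = -22.4490 / 45.4286 = -0.494

-0.494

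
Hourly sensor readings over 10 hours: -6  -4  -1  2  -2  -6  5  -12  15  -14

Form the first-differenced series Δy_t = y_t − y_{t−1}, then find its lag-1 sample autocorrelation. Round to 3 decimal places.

-0.709

First differences Δy: 2, 3, 3, -4, -4, 11, -17, 27, -29
Mean of differences = -0.8889
Numerator Σ(Δy_t−Δȳ)(Δy_{t+1}−Δȳ) = -1437.9012
Denominator Σ(Δy_t−Δȳ)² = 2026.8889
r_1(Δy) = -1437.9012 / 2026.8889 = -0.709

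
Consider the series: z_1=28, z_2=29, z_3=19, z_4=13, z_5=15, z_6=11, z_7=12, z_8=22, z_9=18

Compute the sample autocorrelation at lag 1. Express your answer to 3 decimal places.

Mean z̄ = (28 + 29 + 19 + 13 + 15 + 11 + 12 + 22 + 18)/9 = 18.5556
Numerator Σ_{t=1}^{8}(z_t−z̄)(z_{t+1}−z̄) = 172.4691
Denominator Σ(z_t−z̄)² = 354.2222
r_1 = 172.4691 / 354.2222 = 0.487

0.487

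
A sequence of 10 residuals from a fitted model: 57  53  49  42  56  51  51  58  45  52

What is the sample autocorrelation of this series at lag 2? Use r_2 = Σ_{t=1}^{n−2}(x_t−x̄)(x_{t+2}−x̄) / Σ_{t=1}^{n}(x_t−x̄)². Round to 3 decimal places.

Mean x̄ = (57 + 53 + 49 + 42 + 56 + 51 + 51 + 58 + 45 + 52)/10 = 51.4000
Numerator Σ_{t=1}^{8}(x_t−x̄)(x_{t+2}−x̄) = -33.7200
Denominator Σ(x_t−x̄)² = 234.4000
r_2 = -33.7200 / 234.4000 = -0.144

-0.144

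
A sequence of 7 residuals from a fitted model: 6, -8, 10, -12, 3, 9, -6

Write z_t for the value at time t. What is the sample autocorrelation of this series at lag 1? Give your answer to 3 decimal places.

Mean z̄ = (6 − 8 + 10 − 12 + 3 + 9 − 6)/7 = 0.2857
Σ(z_t−z̄)(z_{t+1}−z̄) = (-47.3469) + (-80.4898) + (-119.3469) + (-33.3469) + (23.6531) + (-54.7755) = -311.6531
Denominator Σ(z_t−z̄)² = 469.4286
r_1 = -311.6531 / 469.4286 = -0.664

-0.664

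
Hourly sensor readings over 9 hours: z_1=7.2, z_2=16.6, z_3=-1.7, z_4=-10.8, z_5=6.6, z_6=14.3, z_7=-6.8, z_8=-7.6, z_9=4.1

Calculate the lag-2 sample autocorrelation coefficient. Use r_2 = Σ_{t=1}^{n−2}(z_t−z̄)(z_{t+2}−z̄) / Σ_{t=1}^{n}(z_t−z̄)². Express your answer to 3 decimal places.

Mean z̄ = (7.2 + 16.6 − 1.7 − 10.8 + 6.6 + 14.3 − 6.8 − 7.6 + 4.1)/9 = 2.4333
Numerator Σ_{t=1}^{7}(z_t−z̄)(z_{t+2}−z̄) = -554.3556
Denominator Σ(z_t−z̄)² = 762.5000
r_2 = -554.3556 / 762.5000 = -0.727

-0.727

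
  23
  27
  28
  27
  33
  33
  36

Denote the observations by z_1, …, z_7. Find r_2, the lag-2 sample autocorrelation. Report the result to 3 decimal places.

Mean z̄ = (23 + 27 + 28 + 27 + 33 + 33 + 36)/7 = 29.5714
Deviations from mean: -6.5714, -2.5714, -1.5714, -2.5714, 3.4286, 3.4286, 6.4286
Numerator Σ_{t=1}^{5}(z_t−z̄)(z_{t+2}−z̄) = 24.7755
Denominator Σ(z_t−z̄)² = 123.7143
r_2 = 24.7755 / 123.7143 = 0.200

0.200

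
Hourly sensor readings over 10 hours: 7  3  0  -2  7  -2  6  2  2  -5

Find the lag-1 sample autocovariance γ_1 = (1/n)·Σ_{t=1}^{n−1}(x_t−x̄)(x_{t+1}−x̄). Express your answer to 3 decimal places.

Mean x̄ = (7 + 3 + 0 − 2 + 7 − 2 + 6 + 2 + 2 − 5)/10 = 1.8000
Σ_{t=1}^{9}(x_t−x̄)(x_{t+1}−x̄) = -45.0400
γ_1 = -45.0400 / 10 = -4.504

-4.504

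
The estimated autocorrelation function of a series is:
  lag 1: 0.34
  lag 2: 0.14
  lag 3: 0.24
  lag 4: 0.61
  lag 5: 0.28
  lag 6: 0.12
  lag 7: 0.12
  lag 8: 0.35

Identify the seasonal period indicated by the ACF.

The largest autocorrelation is r_4 = 0.61, with a weaker echo at lag 8 (0.35); the remaining lags stay at or below 0.34. The elevated value at lag 1 (0.34), dropping to 0.14 at lag 2, reflects decaying short-term dependence rather than seasonality.
The dominant spike at lag 4 indicates a seasonal period of 4.

4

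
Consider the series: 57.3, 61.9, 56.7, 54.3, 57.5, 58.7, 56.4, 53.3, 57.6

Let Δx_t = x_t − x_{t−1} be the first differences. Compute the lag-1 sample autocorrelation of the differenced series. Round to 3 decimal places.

-0.242

First differences Δx: 4.6, -5.2, -2.4, 3.2, 1.2, -2.3, -3.1, 4.3
Mean of differences = 0.0375
Numerator Σ(Δx_t−Δx̄)(Δx_{t+1}−Δx̄) = -23.9189
Denominator Σ(Δx_t−Δx̄)² = 99.0188
r_1(Δx) = -23.9189 / 99.0188 = -0.242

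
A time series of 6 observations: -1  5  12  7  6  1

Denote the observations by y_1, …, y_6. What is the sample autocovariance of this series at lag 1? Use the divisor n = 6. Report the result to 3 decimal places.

2.000

Mean ȳ = (-1 + 5 + 12 + 7 + 6 + 1)/6 = 5.0000
Σ_{t=1}^{5}(y_t−ȳ)(y_{t+1}−ȳ) = 12.0000
γ_1 = 12.0000 / 6 = 2.000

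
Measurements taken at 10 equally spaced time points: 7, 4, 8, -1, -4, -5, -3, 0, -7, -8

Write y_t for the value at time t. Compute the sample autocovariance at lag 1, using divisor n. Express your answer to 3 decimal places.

13.899

Mean ȳ = (7 + 4 + 8 − 1 − 4 − 5 − 3 + 0 − 7 − 8)/10 = -0.9000
Σ_{t=1}^{9}(y_t−ȳ)(y_{t+1}−ȳ) = 138.9900
γ_1 = 138.9900 / 10 = 13.899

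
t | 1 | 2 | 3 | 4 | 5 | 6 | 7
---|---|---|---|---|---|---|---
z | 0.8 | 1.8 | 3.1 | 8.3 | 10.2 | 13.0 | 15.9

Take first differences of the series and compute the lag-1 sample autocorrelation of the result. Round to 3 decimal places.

First differences Δz: 1.0, 1.3, 5.2, 1.9, 2.8, 2.9
Mean of differences = 2.5167
Numerator Σ(Δz_t−Δz̄)(Δz_{t+1}−Δz̄) = -3.1403
Denominator Σ(Δz_t−Δz̄)² = 11.5883
r_1(Δz) = -3.1403 / 11.5883 = -0.271

-0.271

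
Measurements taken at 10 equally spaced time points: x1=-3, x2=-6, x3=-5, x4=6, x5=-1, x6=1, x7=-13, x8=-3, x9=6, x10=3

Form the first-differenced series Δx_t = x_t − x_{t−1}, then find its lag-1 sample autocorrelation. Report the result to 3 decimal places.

-0.347

First differences Δx: -3, 1, 11, -7, 2, -14, 10, 9, -3
Mean of differences = 0.6667
Numerator Σ(Δx_t−Δx̄)(Δx_{t+1}−Δx̄) = -196.4444
Denominator Σ(Δx_t−Δx̄)² = 566.0000
r_1(Δx) = -196.4444 / 566.0000 = -0.347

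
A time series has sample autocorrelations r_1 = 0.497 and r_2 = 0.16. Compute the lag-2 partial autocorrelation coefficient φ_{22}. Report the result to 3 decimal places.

φ_{22} = (r_2 − r_1²) / (1 − r_1²)
r_1² = (0.497)² = 0.247009
Numerator = 0.16 − 0.2470 = -0.0870; denominator = 1 − 0.2470 = 0.7530
φ_{22} = -0.0870 / 0.7530 = -0.116

-0.116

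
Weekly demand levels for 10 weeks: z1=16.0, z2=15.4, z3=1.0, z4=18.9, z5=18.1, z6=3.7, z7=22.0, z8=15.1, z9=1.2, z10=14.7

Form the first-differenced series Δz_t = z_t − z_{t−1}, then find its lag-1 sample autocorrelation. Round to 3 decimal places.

First differences Δz: -0.6, -14.4, 17.9, -0.8, -14.4, 18.3, -6.9, -13.9, 13.5
Mean of differences = -0.1444
Numerator Σ(Δz_t−Δz̄)(Δz_{t+1}−Δz̄) = -735.5220
Denominator Σ(Δz_t−Δz̄)² = 1493.9022
r_1(Δz) = -735.5220 / 1493.9022 = -0.492

-0.492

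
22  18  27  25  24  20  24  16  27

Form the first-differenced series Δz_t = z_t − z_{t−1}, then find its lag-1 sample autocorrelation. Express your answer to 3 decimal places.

First differences Δz: -4, 9, -2, -1, -4, 4, -8, 11
Mean of differences = 0.6250
Numerator Σ(Δz_t−Δz̄)(Δz_{t+1}−Δz̄) = -183.1406
Denominator Σ(Δz_t−Δz̄)² = 315.8750
r_1(Δz) = -183.1406 / 315.8750 = -0.580

-0.580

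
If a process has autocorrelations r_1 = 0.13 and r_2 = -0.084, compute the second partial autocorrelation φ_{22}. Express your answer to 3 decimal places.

-0.103

φ_{22} = (r_2 − r_1²) / (1 − r_1²)
r_1² = (0.13)² = 0.0169
Numerator = -0.084 − 0.0169 = -0.1009; denominator = 1 − 0.0169 = 0.9831
φ_{22} = -0.1009 / 0.9831 = -0.103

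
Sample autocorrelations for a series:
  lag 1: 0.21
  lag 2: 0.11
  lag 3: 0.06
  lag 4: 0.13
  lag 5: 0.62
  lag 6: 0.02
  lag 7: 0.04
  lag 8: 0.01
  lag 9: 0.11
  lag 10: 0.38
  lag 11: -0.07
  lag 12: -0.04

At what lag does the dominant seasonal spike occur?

The largest autocorrelation is r_5 = 0.62, with a weaker echo at lag 10 (0.38); the remaining lags stay at or below 0.21. The elevated value at lag 1 (0.21), dropping to 0.11 at lag 2, reflects decaying short-term dependence rather than seasonality.
The dominant spike at lag 5 indicates a seasonal period of 5.

5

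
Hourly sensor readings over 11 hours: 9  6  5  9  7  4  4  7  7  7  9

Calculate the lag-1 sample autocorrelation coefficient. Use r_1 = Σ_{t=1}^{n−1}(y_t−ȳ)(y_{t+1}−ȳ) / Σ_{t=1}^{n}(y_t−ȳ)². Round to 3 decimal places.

0.088

Mean ȳ = (9 + 6 + 5 + 9 + 7 + 4 + 4 + 7 + 7 + 7 + 9)/11 = 6.7273
Numerator Σ_{t=1}^{10}(y_t−ȳ)(y_{t+1}−ȳ) = 3.0165
Denominator Σ(y_t−ȳ)² = 34.1818
r_1 = 3.0165 / 34.1818 = 0.088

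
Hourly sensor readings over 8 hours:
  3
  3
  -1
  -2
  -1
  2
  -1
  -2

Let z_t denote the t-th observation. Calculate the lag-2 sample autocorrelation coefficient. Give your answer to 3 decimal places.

-0.450

Mean z̄ = (3 + 3 − 1 − 2 − 1 + 2 − 1 − 2)/8 = 0.1250
Deviations from mean: 2.8750, 2.8750, -1.1250, -2.1250, -1.1250, 1.8750, -1.1250, -2.1250
Σ(z_t−z̄)(z_{t+2}−z̄) = (-3.2344) + (-6.1094) + (1.2656) + (-3.9844) + (1.2656) + (-3.9844) = -14.7813
Denominator Σ(z_t−z̄)² = 32.8750
r_2 = -14.7813 / 32.8750 = -0.450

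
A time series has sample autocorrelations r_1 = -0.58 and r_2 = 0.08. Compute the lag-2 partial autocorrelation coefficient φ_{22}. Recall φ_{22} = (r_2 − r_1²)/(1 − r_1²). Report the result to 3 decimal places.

-0.386

φ_{22} = (r_2 − r_1²) / (1 − r_1²)
r_1² = (-0.58)² = 0.3364
Numerator = 0.08 − 0.3364 = -0.2564; denominator = 1 − 0.3364 = 0.6636
φ_{22} = -0.2564 / 0.6636 = -0.386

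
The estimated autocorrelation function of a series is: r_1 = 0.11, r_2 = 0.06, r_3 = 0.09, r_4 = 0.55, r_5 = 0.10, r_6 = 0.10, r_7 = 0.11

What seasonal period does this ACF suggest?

4

The largest autocorrelation is r_4 = 0.55; the remaining lags stay at or below 0.11.
The dominant spike at lag 4 indicates a seasonal period of 4.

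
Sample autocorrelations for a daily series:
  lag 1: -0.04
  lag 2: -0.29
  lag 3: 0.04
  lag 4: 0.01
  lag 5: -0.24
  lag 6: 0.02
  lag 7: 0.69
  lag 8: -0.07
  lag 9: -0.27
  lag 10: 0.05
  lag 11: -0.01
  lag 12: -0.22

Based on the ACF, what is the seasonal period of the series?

7

The largest autocorrelation is r_7 = 0.69; the remaining lags stay at or below 0.05.
The dominant spike at lag 7 indicates a seasonal period of 7.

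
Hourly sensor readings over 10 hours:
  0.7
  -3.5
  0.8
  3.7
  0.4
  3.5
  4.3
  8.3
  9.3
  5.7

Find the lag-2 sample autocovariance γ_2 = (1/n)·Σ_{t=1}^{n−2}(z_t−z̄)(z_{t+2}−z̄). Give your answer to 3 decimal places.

2.719

Mean z̄ = (0.7 − 3.5 + 0.8 + 3.7 + 0.4 + 3.5 + 4.3 + 8.3 + 9.3 + 5.7)/10 = 3.3200
Σ_{t=1}^{8}(z_t−z̄)(z_{t+2}−z̄) = 27.1852
γ_2 = 27.1852 / 10 = 2.719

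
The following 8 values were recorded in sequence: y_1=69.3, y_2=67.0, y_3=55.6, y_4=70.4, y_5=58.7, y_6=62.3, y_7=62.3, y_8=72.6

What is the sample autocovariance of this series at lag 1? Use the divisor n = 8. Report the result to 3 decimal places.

-11.792

Mean ȳ = (69.3 + 67.0 + 55.6 + 70.4 + 58.7 + 62.3 + 62.3 + 72.6)/8 = 64.7750
Σ_{t=1}^{7}(y_t−ȳ)(y_{t+1}−ȳ) = -94.3331
γ_1 = -94.3331 / 8 = -11.792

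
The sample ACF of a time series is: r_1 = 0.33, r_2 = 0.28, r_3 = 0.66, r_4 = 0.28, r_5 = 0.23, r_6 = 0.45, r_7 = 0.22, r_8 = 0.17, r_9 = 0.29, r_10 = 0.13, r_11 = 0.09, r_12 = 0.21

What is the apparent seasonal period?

The largest autocorrelation is r_3 = 0.66, with a weaker echo at lag 6 (0.45); the remaining lags stay at or below 0.33. The elevated value at lag 1 (0.33), dropping to 0.28 at lag 2, reflects decaying short-term dependence rather than seasonality.
The dominant spike at lag 3 indicates a seasonal period of 3.

3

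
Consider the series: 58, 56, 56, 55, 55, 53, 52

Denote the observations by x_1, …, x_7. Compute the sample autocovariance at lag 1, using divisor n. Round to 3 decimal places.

1.429

Mean x̄ = (58 + 56 + 56 + 55 + 55 + 53 + 52)/7 = 55.0000
Deviations: 3.0000, 1.0000, 1.0000, 0.0000, 0.0000, -2.0000, -3.0000
Σ_{t=1}^{6}(x_t−x̄)(x_{t+1}−x̄) = 10.0000
γ_1 = 10.0000 / 7 = 1.429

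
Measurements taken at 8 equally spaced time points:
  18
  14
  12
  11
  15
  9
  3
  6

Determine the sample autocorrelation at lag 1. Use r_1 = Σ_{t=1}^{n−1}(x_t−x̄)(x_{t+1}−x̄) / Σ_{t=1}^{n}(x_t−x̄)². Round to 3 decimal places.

Mean x̄ = (18 + 14 + 12 + 11 + 15 + 9 + 3 + 6)/8 = 11.0000
Deviations from mean: 7.0000, 3.0000, 1.0000, 0.0000, 4.0000, -2.0000, -8.0000, -5.0000
Σ(x_t−x̄)(x_{t+1}−x̄) = (21.0000) + (3.0000) + (0.0000) + (0.0000) + (-8.0000) + (16.0000) + (40.0000) = 72.0000
Denominator Σ(x_t−x̄)² = 168.0000
r_1 = 72.0000 / 168.0000 = 0.429

0.429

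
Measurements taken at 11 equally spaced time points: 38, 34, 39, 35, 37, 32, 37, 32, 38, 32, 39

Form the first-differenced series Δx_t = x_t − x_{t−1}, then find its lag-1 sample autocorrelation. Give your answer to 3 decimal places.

First differences Δx: -4, 5, -4, 2, -5, 5, -5, 6, -6, 7
Mean of differences = 0.1000
Numerator Σ(Δx_t−Δx̄)(Δx_{t+1}−Δx̄) = -215.8100
Denominator Σ(Δx_t−Δx̄)² = 256.9000
r_1(Δx) = -215.8100 / 256.9000 = -0.840

-0.840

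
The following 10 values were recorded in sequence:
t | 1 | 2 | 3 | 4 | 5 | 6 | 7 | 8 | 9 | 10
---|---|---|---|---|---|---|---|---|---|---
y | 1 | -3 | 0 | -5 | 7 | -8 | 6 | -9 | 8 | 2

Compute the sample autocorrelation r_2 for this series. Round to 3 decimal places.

Mean ȳ = (1 − 3 + 0 − 5 + 7 − 8 + 6 − 9 + 8 + 2)/10 = -0.1000
Numerator Σ_{t=1}^{8}(y_t−ȳ)(y_{t+2}−ȳ) = 198.0800
Denominator Σ(y_t−ȳ)² = 332.9000
r_2 = 198.0800 / 332.9000 = 0.595

0.595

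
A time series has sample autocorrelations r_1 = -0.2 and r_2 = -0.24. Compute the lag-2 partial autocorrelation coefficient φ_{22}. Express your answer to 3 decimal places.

-0.292

φ_{22} = (r_2 − r_1²) / (1 − r_1²)
r_1² = (-0.2)² = 0.04
Numerator = -0.24 − 0.0400 = -0.2800; denominator = 1 − 0.0400 = 0.9600
φ_{22} = -0.2800 / 0.9600 = -0.292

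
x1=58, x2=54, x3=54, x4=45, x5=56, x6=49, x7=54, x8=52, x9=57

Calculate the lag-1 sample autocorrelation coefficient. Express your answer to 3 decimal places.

-0.341

Mean x̄ = (58 + 54 + 54 + 45 + 56 + 49 + 54 + 52 + 57)/9 = 53.2222
Numerator Σ_{t=1}^{8}(x_t−x̄)(x_{t+1}−x̄) = -45.4938
Denominator Σ(x_t−x̄)² = 133.5556
r_1 = -45.4938 / 133.5556 = -0.341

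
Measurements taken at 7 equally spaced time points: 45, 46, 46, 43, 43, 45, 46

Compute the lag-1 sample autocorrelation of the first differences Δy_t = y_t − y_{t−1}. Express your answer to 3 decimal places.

First differences Δy: 1, 0, -3, 0, 2, 1
Mean of differences = 0.1667
Numerator Σ(Δy_t−Δȳ)(Δy_{t+1}−Δȳ) = 2.1389
Denominator Σ(Δy_t−Δȳ)² = 14.8333
r_1(Δy) = 2.1389 / 14.8333 = 0.144

0.144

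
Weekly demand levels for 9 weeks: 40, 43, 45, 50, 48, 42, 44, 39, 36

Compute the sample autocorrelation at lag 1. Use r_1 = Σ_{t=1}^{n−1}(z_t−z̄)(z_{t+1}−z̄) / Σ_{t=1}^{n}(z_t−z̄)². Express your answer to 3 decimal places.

0.435

Mean z̄ = (40 + 43 + 45 + 50 + 48 + 42 + 44 + 39 + 36)/9 = 43.0000
Numerator Σ_{t=1}^{8}(z_t−z̄)(z_{t+1}−z̄) = 67.0000
Denominator Σ(z_t−z̄)² = 154.0000
r_1 = 67.0000 / 154.0000 = 0.435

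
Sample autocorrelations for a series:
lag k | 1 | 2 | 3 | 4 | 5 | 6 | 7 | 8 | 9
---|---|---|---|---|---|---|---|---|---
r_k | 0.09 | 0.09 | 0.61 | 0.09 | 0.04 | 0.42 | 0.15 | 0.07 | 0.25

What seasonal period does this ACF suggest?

3

The largest autocorrelation is r_3 = 0.61, with weaker echoes at lags 6 (0.42) and 9 (0.25); the remaining lags stay at or below 0.15.
The dominant spike at lag 3 indicates a seasonal period of 3.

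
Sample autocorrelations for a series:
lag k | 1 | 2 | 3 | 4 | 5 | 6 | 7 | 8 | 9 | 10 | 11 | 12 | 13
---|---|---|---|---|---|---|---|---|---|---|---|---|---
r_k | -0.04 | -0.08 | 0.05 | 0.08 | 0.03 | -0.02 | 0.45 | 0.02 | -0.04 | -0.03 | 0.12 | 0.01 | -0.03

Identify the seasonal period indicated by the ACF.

The largest autocorrelation is r_7 = 0.45; the remaining lags stay at or below 0.12.
The dominant spike at lag 7 indicates a seasonal period of 7.

7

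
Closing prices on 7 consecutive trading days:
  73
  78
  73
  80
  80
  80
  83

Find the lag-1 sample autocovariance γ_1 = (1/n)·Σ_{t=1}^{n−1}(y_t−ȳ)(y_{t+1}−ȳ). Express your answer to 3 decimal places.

1.120

Mean ȳ = (73 + 78 + 73 + 80 + 80 + 80 + 83)/7 = 78.1429
Deviations: -5.1429, -0.1429, -5.1429, 1.8571, 1.8571, 1.8571, 4.8571
Σ_{t=1}^{6}(y_t−ȳ)(y_{t+1}−ȳ) = 7.8367
γ_1 = 7.8367 / 7 = 1.120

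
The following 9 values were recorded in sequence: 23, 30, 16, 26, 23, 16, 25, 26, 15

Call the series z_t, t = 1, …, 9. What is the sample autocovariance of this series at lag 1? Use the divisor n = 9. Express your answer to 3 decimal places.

-11.314

Mean z̄ = (23 + 30 + 16 + 26 + 23 + 16 + 25 + 26 + 15)/9 = 22.2222
Σ_{t=1}^{8}(z_t−z̄)(z_{t+1}−z̄) = -101.8272
γ_1 = -101.8272 / 9 = -11.314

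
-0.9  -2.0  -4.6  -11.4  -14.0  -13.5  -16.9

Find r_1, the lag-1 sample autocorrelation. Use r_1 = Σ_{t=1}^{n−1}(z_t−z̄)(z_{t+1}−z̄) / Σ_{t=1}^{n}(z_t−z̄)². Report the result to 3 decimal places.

Mean z̄ = (-0.9 − 2.0 − 4.6 − 11.4 − 14.0 − 13.5 − 16.9)/7 = -9.0429
Deviations from mean: 8.1429, 7.0429, 4.4429, -2.3571, -4.9571, -4.4571, -7.8571
Σ(z_t−z̄)(z_{t+1}−z̄) = (57.3490) + (31.2904) + (-10.4724) + (11.6847) + (22.0947) + (35.0204) = 146.9667
Denominator Σ(z_t−z̄)² = 247.3771
r_1 = 146.9667 / 247.3771 = 0.594

0.594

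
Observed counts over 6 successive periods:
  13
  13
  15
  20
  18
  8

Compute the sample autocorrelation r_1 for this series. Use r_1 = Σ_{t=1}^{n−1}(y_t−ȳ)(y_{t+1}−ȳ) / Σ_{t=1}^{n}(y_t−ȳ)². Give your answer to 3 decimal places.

Mean ȳ = (13 + 13 + 15 + 20 + 18 + 8)/6 = 14.5000
Deviations from mean: -1.5000, -1.5000, 0.5000, 5.5000, 3.5000, -6.5000
Σ(y_t−ȳ)(y_{t+1}−ȳ) = (2.2500) + (-0.7500) + (2.7500) + (19.2500) + (-22.7500) = 0.7500
Denominator Σ(y_t−ȳ)² = 89.5000
r_1 = 0.7500 / 89.5000 = 0.008

0.008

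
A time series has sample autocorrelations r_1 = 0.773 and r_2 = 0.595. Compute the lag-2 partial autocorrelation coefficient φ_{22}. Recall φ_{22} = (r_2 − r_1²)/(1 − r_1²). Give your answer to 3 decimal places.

-0.006

φ_{22} = (r_2 − r_1²) / (1 − r_1²)
r_1² = (0.773)² = 0.597529
Numerator = 0.595 − 0.5975 = -0.0025; denominator = 1 − 0.5975 = 0.4025
φ_{22} = -0.0025 / 0.4025 = -0.006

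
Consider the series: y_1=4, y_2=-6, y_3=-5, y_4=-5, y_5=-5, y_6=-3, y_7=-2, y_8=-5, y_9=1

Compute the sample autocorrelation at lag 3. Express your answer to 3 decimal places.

Mean ȳ = (4 − 6 − 5 − 5 − 5 − 3 − 2 − 5 + 1)/9 = -2.8889
Σ(y_t−ȳ)(y_{t+3}−ȳ) = (-14.5432) + (6.5679) + (0.2346) + (-1.8765) + (4.4568) + (-0.4321) = -5.5926
Denominator Σ(y_t−ȳ)² = 90.8889
r_3 = -5.5926 / 90.8889 = -0.062

-0.062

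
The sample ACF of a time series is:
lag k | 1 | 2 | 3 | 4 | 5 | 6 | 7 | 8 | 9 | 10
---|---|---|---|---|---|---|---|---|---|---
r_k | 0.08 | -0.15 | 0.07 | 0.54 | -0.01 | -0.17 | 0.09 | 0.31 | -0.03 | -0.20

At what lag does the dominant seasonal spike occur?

4

The largest autocorrelation is r_4 = 0.54, with a weaker echo at lag 8 (0.31); the remaining lags stay at or below 0.09.
The dominant spike at lag 4 indicates a seasonal period of 4.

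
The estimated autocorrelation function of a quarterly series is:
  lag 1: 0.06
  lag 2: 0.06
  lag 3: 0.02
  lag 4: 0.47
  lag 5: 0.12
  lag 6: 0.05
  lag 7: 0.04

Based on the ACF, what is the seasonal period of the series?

The largest autocorrelation is r_4 = 0.47; the remaining lags stay at or below 0.12.
The dominant spike at lag 4 indicates a seasonal period of 4.

4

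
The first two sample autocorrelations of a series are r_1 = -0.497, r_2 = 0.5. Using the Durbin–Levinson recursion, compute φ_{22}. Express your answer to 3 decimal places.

0.336

φ_{22} = (r_2 − r_1²) / (1 − r_1²)
r_1² = (-0.497)² = 0.247009
Numerator = 0.5 − 0.2470 = 0.2530; denominator = 1 − 0.2470 = 0.7530
φ_{22} = 0.2530 / 0.7530 = 0.336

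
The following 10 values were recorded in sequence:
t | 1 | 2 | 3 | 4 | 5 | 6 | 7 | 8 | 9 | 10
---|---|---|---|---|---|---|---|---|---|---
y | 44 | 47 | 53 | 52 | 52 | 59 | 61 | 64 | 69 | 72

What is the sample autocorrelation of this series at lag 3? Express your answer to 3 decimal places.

0.177

Mean ȳ = (44 + 47 + 53 + 52 + 52 + 59 + 61 + 64 + 69 + 72)/10 = 57.3000
Numerator Σ_{t=1}^{7}(y_t−ȳ)(y_{t+3}−ȳ) = 136.9300
Denominator Σ(y_t−ȳ)² = 772.1000
r_3 = 136.9300 / 772.1000 = 0.177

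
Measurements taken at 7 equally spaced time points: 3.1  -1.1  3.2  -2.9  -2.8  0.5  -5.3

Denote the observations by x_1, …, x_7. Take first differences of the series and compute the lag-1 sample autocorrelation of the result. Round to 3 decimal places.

-0.598

First differences Δx: -4.2, 4.3, -6.1, 0.1, 3.3, -5.8
Mean of differences = -1.4000
Numerator Σ(Δx_t−Δx̄)(Δx_{t+1}−Δx̄) = -63.4300
Denominator Σ(Δx_t−Δx̄)² = 106.1200
r_1(Δx) = -63.4300 / 106.1200 = -0.598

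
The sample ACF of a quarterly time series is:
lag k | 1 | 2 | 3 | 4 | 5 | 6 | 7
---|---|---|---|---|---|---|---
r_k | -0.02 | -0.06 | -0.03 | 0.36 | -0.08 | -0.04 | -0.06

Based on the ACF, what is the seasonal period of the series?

The largest autocorrelation is r_4 = 0.36; the remaining lags stay at or below -0.02.
The dominant spike at lag 4 indicates a seasonal period of 4.

4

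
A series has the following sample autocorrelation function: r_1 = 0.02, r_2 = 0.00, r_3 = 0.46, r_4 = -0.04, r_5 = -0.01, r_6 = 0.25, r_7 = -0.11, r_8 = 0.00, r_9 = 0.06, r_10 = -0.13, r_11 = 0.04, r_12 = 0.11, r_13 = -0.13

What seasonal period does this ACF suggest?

The largest autocorrelation is r_3 = 0.46, with a weaker echo at lag 6 (0.25); the remaining lags stay at or below 0.11.
The dominant spike at lag 3 indicates a seasonal period of 3.

3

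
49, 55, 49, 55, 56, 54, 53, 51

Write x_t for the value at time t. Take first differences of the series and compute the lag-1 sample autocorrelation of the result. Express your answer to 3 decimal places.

-0.541

First differences Δx: 6, -6, 6, 1, -2, -1, -2
Mean of differences = 0.2857
Numerator Σ(Δx_t−Δx̄)(Δx_{t+1}−Δx̄) = -63.5102
Denominator Σ(Δx_t−Δx̄)² = 117.4286
r_1(Δx) = -63.5102 / 117.4286 = -0.541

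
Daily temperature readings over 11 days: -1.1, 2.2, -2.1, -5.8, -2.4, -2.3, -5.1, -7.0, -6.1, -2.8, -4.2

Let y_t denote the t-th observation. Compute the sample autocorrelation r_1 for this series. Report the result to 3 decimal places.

0.393

Mean ȳ = (-1.1 + 2.2 − 2.1 − 5.8 − 2.4 − 2.3 − 5.1 − 7.0 − 6.1 − 2.8 − 4.2)/11 = -3.3364
Numerator Σ_{t=1}^{10}(y_t−ȳ)(y_{t+1}−ȳ) = 27.6569
Denominator Σ(y_t−ȳ)² = 70.4055
r_1 = 27.6569 / 70.4055 = 0.393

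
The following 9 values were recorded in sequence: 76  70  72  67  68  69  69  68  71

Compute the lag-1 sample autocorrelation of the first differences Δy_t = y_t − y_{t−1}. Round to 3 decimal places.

-0.415

First differences Δy: -6, 2, -5, 1, 1, 0, -1, 3
Mean of differences = -0.6250
Numerator Σ(Δy_t−Δȳ)(Δy_{t+1}−Δȳ) = -30.6406
Denominator Σ(Δy_t−Δȳ)² = 73.8750
r_1(Δy) = -30.6406 / 73.8750 = -0.415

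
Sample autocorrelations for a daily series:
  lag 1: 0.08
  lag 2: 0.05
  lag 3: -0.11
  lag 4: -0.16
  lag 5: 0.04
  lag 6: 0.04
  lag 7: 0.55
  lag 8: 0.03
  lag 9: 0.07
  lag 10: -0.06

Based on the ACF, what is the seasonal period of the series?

7

The largest autocorrelation is r_7 = 0.55; the remaining lags stay at or below 0.08.
The dominant spike at lag 7 indicates a seasonal period of 7.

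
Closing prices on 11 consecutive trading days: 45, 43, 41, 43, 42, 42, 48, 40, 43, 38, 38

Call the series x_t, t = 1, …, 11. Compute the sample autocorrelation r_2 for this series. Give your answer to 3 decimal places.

0.089

Mean x̄ = (45 + 43 + 41 + 43 + 42 + 42 + 48 + 40 + 43 + 38 + 38)/11 = 42.0909
Numerator Σ_{t=1}^{9}(x_t−x̄)(x_{t+2}−x̄) = 7.5289
Denominator Σ(x_t−x̄)² = 84.9091
r_2 = 7.5289 / 84.9091 = 0.089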